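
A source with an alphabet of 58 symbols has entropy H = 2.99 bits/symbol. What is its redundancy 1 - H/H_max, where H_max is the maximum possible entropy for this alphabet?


H_max = log2(K) = log2(58) = 5.858 bits/symbol. Redundancy = 1 - H/H_max = 1 - 2.99/5.858 = 1 - 0.5104 = 0.4896

0.4896


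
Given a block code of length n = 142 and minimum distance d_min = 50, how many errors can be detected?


Detection capability = d_min - 1 = 50 - 1 = 49

49 errors


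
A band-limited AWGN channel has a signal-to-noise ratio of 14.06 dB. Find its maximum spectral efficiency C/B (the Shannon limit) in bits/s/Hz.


SNR_linear = 10^(14.06/10) = 25.4683; C/B = log2(1 + SNR_linear) = log2(1 + 25.4683) = 4.7262

4.7262 bits/s/Hz


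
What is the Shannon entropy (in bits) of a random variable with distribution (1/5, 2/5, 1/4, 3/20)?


H = -sum(p_i * log2(p_i)). Terms: -(1/5)*log2(1/5) = 0.464386; -(2/5)*log2(2/5) = 0.528771; -(1/4)*log2(1/4) = 0.500000; -(3/20)*log2(3/20) = 0.410545. H = 0.464386 + 0.528771 + 0.500000 + 0.410545 = 1.9037

1.9037 bits


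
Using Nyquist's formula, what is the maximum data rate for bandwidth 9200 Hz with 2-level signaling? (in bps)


Rate = 2 * B * log2(M) = 2 * 9200 * 1.0 = 18400.0

18400.0 bps


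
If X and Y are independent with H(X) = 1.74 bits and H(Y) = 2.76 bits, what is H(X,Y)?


For independent variables, H(X,Y) = H(X) + H(Y) = 1.74 + 2.76 = 4.5

4.5 bits


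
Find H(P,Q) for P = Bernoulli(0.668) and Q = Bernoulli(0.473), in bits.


H(P,Q) = -p*log2(q) - (1-p)*log2(1-q). -0.668*log2(0.473) = 0.721499; -0.332*log2(0.527) = 0.306810. H(P,Q) = 0.721499 + 0.306810 = 1.0283

1.0283 bits


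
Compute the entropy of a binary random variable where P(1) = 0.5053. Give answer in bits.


H = -p*log2(p) - (1-p)*log2(1-p). -0.5053*log2(0.5053) = 0.497613; -0.4947*log2(0.4947) = 0.502306. H = 0.497613 + 0.502306 = 0.9999

0.9999 bits


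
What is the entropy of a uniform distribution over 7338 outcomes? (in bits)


H = log2(n) = log2(7338) = 12.8412

12.8412 bits


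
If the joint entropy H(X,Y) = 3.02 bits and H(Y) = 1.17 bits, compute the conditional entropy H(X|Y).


H(X|Y) = H(X,Y) - H(Y) = 3.02 - 1.17 = 1.85

1.85 bits


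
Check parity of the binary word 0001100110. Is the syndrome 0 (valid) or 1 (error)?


Syndrome = XOR of all bits = 0 XOR 0 XOR 0 XOR 1 XOR 1 XOR 0 XOR 0 XOR 1 XOR 1 XOR 0 = 0

0


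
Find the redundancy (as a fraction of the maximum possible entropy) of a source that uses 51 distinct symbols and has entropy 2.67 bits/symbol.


H_max = log2(K) = log2(51) = 5.6724 bits/symbol. Redundancy = 1 - H/H_max = 1 - 2.67/5.6724 = 1 - 0.4707 = 0.5293

0.5293


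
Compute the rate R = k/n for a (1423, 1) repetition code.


Rate = k/n = 1/1423

1/1423


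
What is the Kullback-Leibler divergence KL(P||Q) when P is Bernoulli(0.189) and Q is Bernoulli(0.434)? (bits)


KL = p*log2(p/q) + (1-p)*log2((1-p)/(1-q)) = 0.189*log2(0.189/0.434) + 0.811*log2(0.811/0.566) = 0.1942

0.1942 bits


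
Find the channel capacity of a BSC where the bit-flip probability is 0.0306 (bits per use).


H(p) = -p*log2(p) - (1-p)*log2(1-p) = -0.0306*log2(0.0306) - 0.9694*log2(0.9694) = 0.153928 + 0.043464 = 0.1974. C = 1 - H(p) = 1 - 0.1974 = 0.8026

0.8026 bits


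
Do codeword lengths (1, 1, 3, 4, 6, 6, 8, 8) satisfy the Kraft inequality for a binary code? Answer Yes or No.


Kraft sum = sum(2^(-l_i)) = 1.2266, need <= 1. Result: violated (a binary prefix-free code with these lengths cannot exist)

No


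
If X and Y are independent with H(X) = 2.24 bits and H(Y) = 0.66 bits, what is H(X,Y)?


For independent variables, H(X,Y) = H(X) + H(Y) = 2.24 + 0.66 = 2.9

2.9 bits


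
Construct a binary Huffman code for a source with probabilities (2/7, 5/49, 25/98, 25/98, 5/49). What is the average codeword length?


Huffman construction (repeatedly merge the two least-probable nodes; each merge adds 1 bit to every symbol beneath it): 5/49 + 5/49 = 10/49; 10/49 + 25/98 = 45/98; 25/98 + 2/7 = 53/98; 45/98 + 53/98 = 1. Resulting codeword lengths (in the order the probabilities were given): (2, 3, 2, 2, 3). L_avg = sum(p_i * l_i) = 2/7*2 + 5/49*3 + 25/98*2 + 25/98*2 + 5/49*3 = 108/49 = 2.2041

2.2041 bits


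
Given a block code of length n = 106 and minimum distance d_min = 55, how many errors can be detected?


Detection capability = d_min - 1 = 55 - 1 = 54

54 errors


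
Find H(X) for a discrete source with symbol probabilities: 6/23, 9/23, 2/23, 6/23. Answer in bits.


H = -sum(p_i * log2(p_i)). Terms: -(6/23)*log2(6/23) = 0.505722; -(9/23)*log2(9/23) = 0.529684; -(2/23)*log2(2/23) = 0.306397; -(6/23)*log2(6/23) = 0.505722. H = 0.505722 + 0.529684 + 0.306397 + 0.505722 = 1.8475

1.8475 bits


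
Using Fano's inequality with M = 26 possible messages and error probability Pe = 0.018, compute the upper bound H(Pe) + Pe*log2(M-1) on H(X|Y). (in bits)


H(Pe) = -Pe*log2(Pe) - (1-Pe)*log2(1-Pe) = -0.018*log2(0.018) - 0.982*log2(0.982) = 0.104325 + 0.025733 = 0.1301. Pe*log2(M-1) = 0.018*log2(25) = 0.083589. Bound = H(Pe) + Pe*log2(M-1) = 0.104325 + 0.025733 + 0.083589 = 0.2136

0.2136 bits


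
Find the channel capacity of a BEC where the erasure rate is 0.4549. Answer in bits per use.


C = 1 - epsilon = 1 - 0.4549 = 0.5451

0.5451 bits


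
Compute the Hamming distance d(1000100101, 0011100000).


Count differing positions: ^ . ^ ^ . . . ^ . ^ = 5 differences

5


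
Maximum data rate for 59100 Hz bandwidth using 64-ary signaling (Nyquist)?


Rate = 2 * B * log2(M) = 2 * 59100 * 6.0 = 709200.0

709200.0 bps


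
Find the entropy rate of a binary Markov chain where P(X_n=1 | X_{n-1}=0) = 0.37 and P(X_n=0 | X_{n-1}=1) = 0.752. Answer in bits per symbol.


Stationary distribution: pi_0 = p10/(p01+p10) = 0.6702, pi_1 = 0.3298. Entropy rate H' = pi_0*H(p01) + pi_1*H(p10) = 0.6702*0.9507 + 0.3298*0.8081 = 0.9037

0.9037 bits/symbol


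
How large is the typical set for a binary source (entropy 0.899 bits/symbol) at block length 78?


log2|A_typical| = nH = 78 * 0.899 = 70.122, so |A_typical| ~ 2^70.122 = 1.285e+21

1.285e+21


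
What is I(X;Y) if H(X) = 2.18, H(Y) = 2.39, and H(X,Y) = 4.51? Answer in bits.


I(X;Y) = H(X) + H(Y) - H(X,Y) = 2.18 + 2.39 - 4.51 = 0.06

0.06 bits


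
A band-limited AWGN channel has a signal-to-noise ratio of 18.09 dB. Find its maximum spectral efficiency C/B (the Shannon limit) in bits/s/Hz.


SNR_linear = 10^(18.09/10) = 64.4169; C/B = log2(1 + SNR_linear) = log2(1 + 64.4169) = 6.0316

6.0316 bits/s/Hz


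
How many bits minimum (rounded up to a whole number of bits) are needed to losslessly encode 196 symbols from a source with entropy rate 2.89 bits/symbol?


Minimum bits >= n * H = 196 * 2.89 = 566.44, rounded up to a whole number of bits = 567

567 bits


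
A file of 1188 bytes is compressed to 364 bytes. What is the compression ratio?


Ratio = original / compressed = 1188 / 364 = 3.2637

3.2637


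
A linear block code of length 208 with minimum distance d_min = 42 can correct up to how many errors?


Correction capability = floor((d-1)/2) = floor((42-1)/2) = 20

20 errors


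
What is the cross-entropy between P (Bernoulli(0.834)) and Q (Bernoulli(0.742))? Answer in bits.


H(P,Q) = -p*log2(q) - (1-p)*log2(1-q). -0.834*log2(0.742) = 0.359044; -0.166*log2(0.258) = 0.324456. H(P,Q) = 0.359044 + 0.324456 = 0.6835

0.6835 bits


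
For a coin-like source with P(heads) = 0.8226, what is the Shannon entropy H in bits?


H = -p*log2(p) - (1-p)*log2(1-p). -0.8226*log2(0.8226) = 0.231757; -0.1774*log2(0.1774) = 0.442599. H = 0.231757 + 0.442599 = 0.6744

0.6744 bits


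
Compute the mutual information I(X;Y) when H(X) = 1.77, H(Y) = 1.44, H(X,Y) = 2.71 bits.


I(X;Y) = H(X) + H(Y) - H(X,Y) = 1.77 + 1.44 - 2.71 = 0.5

0.5 bits


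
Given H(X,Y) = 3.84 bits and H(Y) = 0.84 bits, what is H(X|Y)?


H(X|Y) = H(X,Y) - H(Y) = 3.84 - 0.84 = 3.0

3.0 bits


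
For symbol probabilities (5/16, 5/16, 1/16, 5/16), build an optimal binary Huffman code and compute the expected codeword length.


Huffman construction (repeatedly merge the two least-probable nodes; each merge adds 1 bit to every symbol beneath it): 1/16 + 5/16 = 3/8; 5/16 + 5/16 = 5/8; 3/8 + 5/8 = 1. Resulting codeword lengths (in the order the probabilities were given): (2, 2, 2, 2). L_avg = sum(p_i * l_i) = 5/16*2 + 5/16*2 + 1/16*2 + 5/16*2 = 2

2.0 bits


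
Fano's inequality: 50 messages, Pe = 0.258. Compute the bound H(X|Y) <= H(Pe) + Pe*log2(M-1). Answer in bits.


H(Pe) = -Pe*log2(Pe) - (1-Pe)*log2(1-Pe) = -0.258*log2(0.258) - 0.742*log2(0.742) = 0.504276 + 0.319438 = 0.8237. Pe*log2(M-1) = 0.258*log2(49) = 1.448595. Bound = H(Pe) + Pe*log2(M-1) = 0.504276 + 0.319438 + 1.448595 = 2.2723

2.2723 bits


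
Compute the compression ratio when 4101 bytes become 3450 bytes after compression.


Ratio = original / compressed = 4101 / 3450 = 1.1887

1.1887


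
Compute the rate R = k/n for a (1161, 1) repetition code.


Rate = k/n = 1/1161

1/1161


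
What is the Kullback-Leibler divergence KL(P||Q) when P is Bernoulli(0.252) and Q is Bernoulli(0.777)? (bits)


KL = p*log2(p/q) + (1-p)*log2((1-p)/(1-q)) = 0.252*log2(0.252/0.777) + 0.748*log2(0.748/0.223) = 0.8966

0.8966 bits


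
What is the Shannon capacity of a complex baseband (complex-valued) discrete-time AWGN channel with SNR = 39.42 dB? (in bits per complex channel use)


SNR_linear = 10^(39.42/10) = 8749.8378; C = log2(1 + SNR_linear) = log2(1 + 8749.8378) = 13.0952

13.0952 bits/channel use


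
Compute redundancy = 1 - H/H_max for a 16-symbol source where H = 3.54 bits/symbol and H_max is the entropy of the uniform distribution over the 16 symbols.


H_max = log2(K) = log2(16) = 4.0 bits/symbol. Redundancy = 1 - H/H_max = 1 - 3.54/4.0 = 1 - 0.885 = 0.115

0.115


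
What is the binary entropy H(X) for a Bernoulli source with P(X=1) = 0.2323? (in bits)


H = -p*log2(p) - (1-p)*log2(1-p). -0.2323*log2(0.2323) = 0.489210; -0.7677*log2(0.7677) = 0.292790. H = 0.489210 + 0.292790 = 0.782

0.782 bits


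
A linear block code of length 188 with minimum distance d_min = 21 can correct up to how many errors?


Correction capability = floor((d-1)/2) = floor((21-1)/2) = 10

10 errors


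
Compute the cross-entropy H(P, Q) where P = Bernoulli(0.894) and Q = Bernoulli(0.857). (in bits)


H(P,Q) = -p*log2(q) - (1-p)*log2(1-q). -0.894*log2(0.857) = 0.199034; -0.106*log2(0.143) = 0.297427. H(P,Q) = 0.199034 + 0.297427 = 0.4965

0.4965 bits


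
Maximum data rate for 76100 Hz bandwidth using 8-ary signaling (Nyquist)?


Rate = 2 * B * log2(M) = 2 * 76100 * 3.0 = 456600.0

456600.0 bps


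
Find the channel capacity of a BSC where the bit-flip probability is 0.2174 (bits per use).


H(p) = -p*log2(p) - (1-p)*log2(1-p) = -0.2174*log2(0.2174) - 0.7826*log2(0.7826) = 0.478623 + 0.276769 = 0.7554. C = 1 - H(p) = 1 - 0.7554 = 0.2446

0.2446 bits


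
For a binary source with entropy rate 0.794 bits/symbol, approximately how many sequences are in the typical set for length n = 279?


log2|A_typical| = nH = 279 * 0.794 = 221.526, so |A_typical| ~ 2^221.526 = 4.853e+66

4.853e+66


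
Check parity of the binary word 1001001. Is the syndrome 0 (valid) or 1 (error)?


Syndrome = XOR of all bits = 1 XOR 0 XOR 0 XOR 1 XOR 0 XOR 0 XOR 1 = 1

1


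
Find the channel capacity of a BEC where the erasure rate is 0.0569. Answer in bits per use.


C = 1 - epsilon = 1 - 0.0569 = 0.9431

0.9431 bits


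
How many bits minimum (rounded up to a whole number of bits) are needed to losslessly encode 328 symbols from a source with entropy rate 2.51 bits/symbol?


Minimum bits >= n * H = 328 * 2.51 = 823.28, rounded up to a whole number of bits = 824

824 bits


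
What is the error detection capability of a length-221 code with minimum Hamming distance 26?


Detection capability = d_min - 1 = 26 - 1 = 25

25 errors


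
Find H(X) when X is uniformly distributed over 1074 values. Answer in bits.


H = log2(n) = log2(1074) = 10.0688

10.0688 bits


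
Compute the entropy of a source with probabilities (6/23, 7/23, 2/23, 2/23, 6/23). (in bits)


H = -sum(p_i * log2(p_i)). Terms: -(6/23)*log2(6/23) = 0.505722; -(7/23)*log2(7/23) = 0.522324; -(2/23)*log2(2/23) = 0.306397; -(2/23)*log2(2/23) = 0.306397; -(6/23)*log2(6/23) = 0.505722. H = 0.505722 + 0.522324 + 0.306397 + 0.306397 + 0.505722 = 2.1466

2.1466 bits


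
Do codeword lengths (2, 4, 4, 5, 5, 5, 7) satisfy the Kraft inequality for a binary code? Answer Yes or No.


Kraft sum = sum(2^(-l_i)) = 0.4766, need <= 1. Result: satisfied (a binary prefix-free code with these lengths exists)

Yes


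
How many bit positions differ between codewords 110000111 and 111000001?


Count differing positions: . . ^ . . . ^ ^ . = 3 differences

3


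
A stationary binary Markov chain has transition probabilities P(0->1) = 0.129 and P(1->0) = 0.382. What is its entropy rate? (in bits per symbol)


Stationary distribution: pi_0 = p10/(p01+p10) = 0.7476, pi_1 = 0.2524. Entropy rate H' = pi_0*H(p01) + pi_1*H(p10) = 0.7476*0.5547 + 0.2524*0.9594 = 0.6569

0.6569 bits/symbol


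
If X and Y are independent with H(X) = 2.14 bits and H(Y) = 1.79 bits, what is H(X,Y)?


For independent variables, H(X,Y) = H(X) + H(Y) = 2.14 + 1.79 = 3.93

3.93 bits


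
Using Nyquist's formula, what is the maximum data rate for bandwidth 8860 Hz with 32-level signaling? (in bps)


Rate = 2 * B * log2(M) = 2 * 8860 * 5.0 = 88600.0

88600.0 bps


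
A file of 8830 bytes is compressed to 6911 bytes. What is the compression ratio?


Ratio = original / compressed = 8830 / 6911 = 1.2777

1.2777


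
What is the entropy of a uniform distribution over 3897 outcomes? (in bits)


H = log2(n) = log2(3897) = 11.9281

11.9281 bits


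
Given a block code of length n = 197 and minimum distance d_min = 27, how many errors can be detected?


Detection capability = d_min - 1 = 27 - 1 = 26

26 errors


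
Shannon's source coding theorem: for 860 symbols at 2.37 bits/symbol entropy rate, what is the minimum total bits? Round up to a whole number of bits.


Minimum bits >= n * H = 860 * 2.37 = 2038.2, rounded up to a whole number of bits = 2039

2039 bits


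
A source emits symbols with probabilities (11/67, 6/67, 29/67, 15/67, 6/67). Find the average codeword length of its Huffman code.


Huffman construction (repeatedly merge the two least-probable nodes; each merge adds 1 bit to every symbol beneath it): 6/67 + 6/67 = 12/67; 11/67 + 12/67 = 23/67; 15/67 + 23/67 = 38/67; 29/67 + 38/67 = 1. Resulting codeword lengths (in the order the probabilities were given): (3, 4, 1, 2, 4). L_avg = sum(p_i * l_i) = 11/67*3 + 6/67*4 + 29/67*1 + 15/67*2 + 6/67*4 = 140/67 = 2.0896

2.0896 bits


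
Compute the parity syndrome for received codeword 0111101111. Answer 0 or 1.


Syndrome = XOR of all bits = 0 XOR 1 XOR 1 XOR 1 XOR 1 XOR 0 XOR 1 XOR 1 XOR 1 XOR 1 = 0

0


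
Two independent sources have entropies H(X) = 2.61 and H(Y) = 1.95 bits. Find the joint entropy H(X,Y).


For independent variables, H(X,Y) = H(X) + H(Y) = 2.61 + 1.95 = 4.56

4.56 bits


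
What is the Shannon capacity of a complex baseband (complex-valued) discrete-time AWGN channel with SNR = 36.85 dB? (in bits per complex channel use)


SNR_linear = 10^(36.85/10) = 4841.7237; C = log2(1 + SNR_linear) = log2(1 + 4841.7237) = 12.2416

12.2416 bits/channel use


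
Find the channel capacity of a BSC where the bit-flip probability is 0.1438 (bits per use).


H(p) = -p*log2(p) - (1-p)*log2(1-p) = -0.1438*log2(0.1438) - 0.8562*log2(0.8562) = 0.402333 + 0.191772 = 0.5941. C = 1 - H(p) = 1 - 0.5941 = 0.4059

0.4059 bits


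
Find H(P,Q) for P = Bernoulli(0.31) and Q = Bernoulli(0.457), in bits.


H(P,Q) = -p*log2(q) - (1-p)*log2(1-q). -0.31*log2(0.457) = 0.350218; -0.69*log2(0.543) = 0.607873. H(P,Q) = 0.350218 + 0.607873 = 0.9581

0.9581 bits


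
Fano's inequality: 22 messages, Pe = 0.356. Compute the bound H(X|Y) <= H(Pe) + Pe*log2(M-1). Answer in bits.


H(Pe) = -Pe*log2(Pe) - (1-Pe)*log2(1-Pe) = -0.356*log2(0.356) - 0.644*log2(0.644) = 0.530458 + 0.408855 = 0.9393. Pe*log2(M-1) = 0.356*log2(21) = 1.563665. Bound = H(Pe) + Pe*log2(M-1) = 0.530458 + 0.408855 + 1.563665 = 2.503

2.503 bits


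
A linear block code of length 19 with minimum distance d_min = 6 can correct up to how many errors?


Correction capability = floor((d-1)/2) = floor((6-1)/2) = 2

2 errors


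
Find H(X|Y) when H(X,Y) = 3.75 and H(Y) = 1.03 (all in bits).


H(X|Y) = H(X,Y) - H(Y) = 3.75 - 1.03 = 2.72

2.72 bits


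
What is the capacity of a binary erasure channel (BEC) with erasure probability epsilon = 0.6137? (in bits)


C = 1 - epsilon = 1 - 0.6137 = 0.3863

0.3863 bits


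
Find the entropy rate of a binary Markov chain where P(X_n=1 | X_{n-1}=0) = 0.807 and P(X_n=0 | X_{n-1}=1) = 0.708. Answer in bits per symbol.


Stationary distribution: pi_0 = p10/(p01+p10) = 0.4673, pi_1 = 0.5327. Entropy rate H' = pi_0*H(p01) + pi_1*H(p10) = 0.4673*0.7077 + 0.5327*0.8713 = 0.7948

0.7948 bits/symbol


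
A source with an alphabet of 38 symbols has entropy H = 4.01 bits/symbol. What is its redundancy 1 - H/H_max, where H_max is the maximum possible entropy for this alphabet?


H_max = log2(K) = log2(38) = 5.2479 bits/symbol. Redundancy = 1 - H/H_max = 1 - 4.01/5.2479 = 1 - 0.7641 = 0.2359

0.2359


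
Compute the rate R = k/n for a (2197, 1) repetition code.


Rate = k/n = 1/2197

1/2197


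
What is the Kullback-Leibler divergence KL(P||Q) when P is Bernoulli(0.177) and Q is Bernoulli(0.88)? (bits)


KL = p*log2(p/q) + (1-p)*log2((1-p)/(1-q)) = 0.177*log2(0.177/0.88) + 0.823*log2(0.823/0.12) = 1.8766

1.8766 bits


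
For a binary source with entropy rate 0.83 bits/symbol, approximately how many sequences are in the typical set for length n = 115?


log2|A_typical| = nH = 115 * 0.83 = 95.45, so |A_typical| ~ 2^95.45 = 5.411e+28

5.411e+28


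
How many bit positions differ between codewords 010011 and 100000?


Count differing positions: ^ ^ . . ^ ^ = 4 differences

4


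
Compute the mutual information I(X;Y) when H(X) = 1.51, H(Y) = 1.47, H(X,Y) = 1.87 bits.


I(X;Y) = H(X) + H(Y) - H(X,Y) = 1.51 + 1.47 - 1.87 = 1.11

1.11 bits


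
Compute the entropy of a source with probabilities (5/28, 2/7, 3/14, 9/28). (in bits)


H = -sum(p_i * log2(p_i)). Terms: -(5/28)*log2(5/28) = 0.443826; -(2/7)*log2(2/7) = 0.516387; -(3/14)*log2(3/14) = 0.476227; -(9/28)*log2(9/28) = 0.526317. H = 0.443826 + 0.516387 + 0.476227 + 0.526317 = 1.9628

1.9628 bits


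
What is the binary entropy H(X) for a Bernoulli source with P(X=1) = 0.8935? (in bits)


H = -p*log2(p) - (1-p)*log2(1-p). -0.8935*log2(0.8935) = 0.145158; -0.1065*log2(0.1065) = 0.344109. H = 0.145158 + 0.344109 = 0.4893

0.4893 bits


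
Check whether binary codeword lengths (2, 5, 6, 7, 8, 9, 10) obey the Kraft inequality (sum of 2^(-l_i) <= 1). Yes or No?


Kraft sum = sum(2^(-l_i)) = 0.3115, need <= 1. Result: satisfied (a binary prefix-free code with these lengths exists)

Yes


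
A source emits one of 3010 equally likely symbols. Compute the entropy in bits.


H = log2(n) = log2(3010) = 11.5555

11.5555 bits


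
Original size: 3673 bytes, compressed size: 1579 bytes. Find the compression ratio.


Ratio = original / compressed = 3673 / 1579 = 2.3262

2.3262


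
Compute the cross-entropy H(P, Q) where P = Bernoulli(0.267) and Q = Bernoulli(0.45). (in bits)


H(P,Q) = -p*log2(q) - (1-p)*log2(1-q). -0.267*log2(0.45) = 0.307585; -0.733*log2(0.55) = 0.632210. H(P,Q) = 0.307585 + 0.632210 = 0.9398

0.9398 bits


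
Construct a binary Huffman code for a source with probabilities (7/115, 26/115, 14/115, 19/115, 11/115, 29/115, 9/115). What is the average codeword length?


Huffman construction (repeatedly merge the two least-probable nodes; each merge adds 1 bit to every symbol beneath it): 7/115 + 9/115 = 16/115; 11/115 + 14/115 = 5/23; 16/115 + 19/115 = 7/23; 5/23 + 26/115 = 51/115; 29/115 + 7/23 = 64/115; 51/115 + 64/115 = 1. Resulting codeword lengths (in the order the probabilities were given): (4, 2, 3, 3, 3, 2, 4). L_avg = sum(p_i * l_i) = 7/115*4 + 26/115*2 + 14/115*3 + 19/115*3 + 11/115*3 + 29/115*2 + 9/115*4 = 306/115 = 2.6609

2.6609 bits


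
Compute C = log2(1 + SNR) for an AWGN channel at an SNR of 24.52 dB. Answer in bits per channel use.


SNR_linear = 10^(24.52/10) = 283.1392; C = log2(1 + SNR_linear) = log2(1 + 283.1392) = 8.1505

8.1505 bits/channel use


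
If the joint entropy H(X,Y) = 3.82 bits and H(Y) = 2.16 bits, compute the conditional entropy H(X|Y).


H(X|Y) = H(X,Y) - H(Y) = 3.82 - 2.16 = 1.66

1.66 bits


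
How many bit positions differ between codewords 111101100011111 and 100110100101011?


Count differing positions: . ^ ^ . ^ ^ . . . ^ ^ . ^ . . = 7 differences

7


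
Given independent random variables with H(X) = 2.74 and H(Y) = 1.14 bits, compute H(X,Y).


For independent variables, H(X,Y) = H(X) + H(Y) = 2.74 + 1.14 = 3.88

3.88 bits


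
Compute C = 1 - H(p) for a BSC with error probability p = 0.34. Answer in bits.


H(p) = -p*log2(p) - (1-p)*log2(1-p) = -0.34*log2(0.34) - 0.66*log2(0.66) = 0.529174 + 0.395645 = 0.9248. C = 1 - H(p) = 1 - 0.9248 = 0.0752

0.0752 bits


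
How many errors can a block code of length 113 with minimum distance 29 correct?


Correction capability = floor((d-1)/2) = floor((29-1)/2) = 14

14 errors


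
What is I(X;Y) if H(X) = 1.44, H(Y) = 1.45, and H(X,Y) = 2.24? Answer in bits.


I(X;Y) = H(X) + H(Y) - H(X,Y) = 1.44 + 1.45 - 2.24 = 0.65

0.65 bits


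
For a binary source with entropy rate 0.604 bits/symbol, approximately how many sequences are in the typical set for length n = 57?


log2|A_typical| = nH = 57 * 0.604 = 34.428, so |A_typical| ~ 2^34.428 = 2.311e+10

2.311e+10


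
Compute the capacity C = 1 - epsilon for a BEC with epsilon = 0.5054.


C = 1 - epsilon = 1 - 0.5054 = 0.4946

0.4946 bits


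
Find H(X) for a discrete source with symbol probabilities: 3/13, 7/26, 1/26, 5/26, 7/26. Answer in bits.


H = -sum(p_i * log2(p_i)). Terms: -(3/13)*log2(3/13) = 0.488187; -(7/26)*log2(7/26) = 0.509677; -(1/26)*log2(1/26) = 0.180786; -(5/26)*log2(5/26) = 0.457406; -(7/26)*log2(7/26) = 0.509677. H = 0.488187 + 0.509677 + 0.180786 + 0.457406 + 0.509677 = 2.1457

2.1457 bits


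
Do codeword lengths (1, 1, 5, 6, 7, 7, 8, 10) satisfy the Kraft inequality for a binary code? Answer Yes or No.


Kraft sum = sum(2^(-l_i)) = 1.0674, need <= 1. Result: violated (a binary prefix-free code with these lengths cannot exist)

No


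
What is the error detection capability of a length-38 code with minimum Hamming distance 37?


Detection capability = d_min - 1 = 37 - 1 = 36

36 errors


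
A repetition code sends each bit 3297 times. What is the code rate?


Rate = k/n = 1/3297

1/3297


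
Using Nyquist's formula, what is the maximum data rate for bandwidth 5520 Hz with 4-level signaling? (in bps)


Rate = 2 * B * log2(M) = 2 * 5520 * 2.0 = 22080.0

22080.0 bps


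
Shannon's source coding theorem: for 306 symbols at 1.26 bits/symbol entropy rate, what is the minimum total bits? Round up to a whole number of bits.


Minimum bits >= n * H = 306 * 1.26 = 385.56, rounded up to a whole number of bits = 386

386 bits


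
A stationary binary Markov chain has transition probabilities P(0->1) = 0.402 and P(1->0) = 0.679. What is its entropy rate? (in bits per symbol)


Stationary distribution: pi_0 = p10/(p01+p10) = 0.6281, pi_1 = 0.3719. Entropy rate H' = pi_0*H(p01) + pi_1*H(p10) = 0.6281*0.9721 + 0.3719*0.9055 = 0.9473

0.9473 bits/symbol


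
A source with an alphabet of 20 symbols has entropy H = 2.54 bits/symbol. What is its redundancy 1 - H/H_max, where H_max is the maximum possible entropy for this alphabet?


H_max = log2(K) = log2(20) = 4.3219 bits/symbol. Redundancy = 1 - H/H_max = 1 - 2.54/4.3219 = 1 - 0.5877 = 0.4123

0.4123


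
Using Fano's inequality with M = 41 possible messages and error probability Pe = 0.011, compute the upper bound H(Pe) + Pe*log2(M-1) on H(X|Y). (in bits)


H(Pe) = -Pe*log2(Pe) - (1-Pe)*log2(1-Pe) = -0.011*log2(0.011) - 0.989*log2(0.989) = 0.071570 + 0.015782 = 0.0874. Pe*log2(M-1) = 0.011*log2(40) = 0.058541. Bound = H(Pe) + Pe*log2(M-1) = 0.071570 + 0.015782 + 0.058541 = 0.1459

0.1459 bits


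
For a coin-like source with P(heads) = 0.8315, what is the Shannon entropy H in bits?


H = -p*log2(p) - (1-p)*log2(1-p). -0.8315*log2(0.8315) = 0.221355; -0.1685*log2(0.1685) = 0.432907. H = 0.221355 + 0.432907 = 0.6543

0.6543 bits


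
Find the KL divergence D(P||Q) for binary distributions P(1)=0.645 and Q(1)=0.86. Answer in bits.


KL = p*log2(p/q) + (1-p)*log2((1-p)/(1-q)) = 0.645*log2(0.645/0.86) + 0.355*log2(0.355/0.14) = 0.2089

0.2089 bits


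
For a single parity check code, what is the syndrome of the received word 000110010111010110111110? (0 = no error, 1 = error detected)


Syndrome = XOR of all bits = 0 XOR 0 XOR 0 XOR 1 XOR 1 XOR 0 XOR 0 XOR 1 XOR 0 XOR 1 XOR 1 XOR 1 XOR 0 XOR 1 XOR 0 XOR 1 XOR 1 XOR 0 XOR 1 XOR 1 XOR 1 XOR 1 XOR 1 XOR 0 = 0

0


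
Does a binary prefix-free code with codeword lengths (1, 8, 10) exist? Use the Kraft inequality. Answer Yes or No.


Kraft sum = sum(2^(-l_i)) = 0.5049, need <= 1. Result: satisfied (a binary prefix-free code with these lengths exists)

Yes


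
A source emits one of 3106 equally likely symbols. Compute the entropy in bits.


H = log2(n) = log2(3106) = 11.6008

11.6008 bits


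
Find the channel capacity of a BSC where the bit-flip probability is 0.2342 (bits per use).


H(p) = -p*log2(p) - (1-p)*log2(1-p) = -0.2342*log2(0.2342) - 0.7658*log2(0.7658) = 0.490459 + 0.294803 = 0.7853. C = 1 - H(p) = 1 - 0.7853 = 0.2147

0.2147 bits


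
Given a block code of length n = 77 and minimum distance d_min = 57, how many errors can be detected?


Detection capability = d_min - 1 = 57 - 1 = 56

56 errors


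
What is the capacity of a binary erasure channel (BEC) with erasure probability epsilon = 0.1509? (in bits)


C = 1 - epsilon = 1 - 0.1509 = 0.8491

0.8491 bits


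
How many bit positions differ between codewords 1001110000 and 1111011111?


Count differing positions: . ^ ^ . ^ . ^ ^ ^ ^ = 7 differences

7


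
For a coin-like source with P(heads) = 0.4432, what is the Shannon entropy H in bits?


H = -p*log2(p) - (1-p)*log2(1-p). -0.4432*log2(0.4432) = 0.520304; -0.5568*log2(0.5568) = 0.470367. H = 0.520304 + 0.470367 = 0.9907

0.9907 bits


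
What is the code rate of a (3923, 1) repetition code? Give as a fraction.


Rate = k/n = 1/3923

1/3923


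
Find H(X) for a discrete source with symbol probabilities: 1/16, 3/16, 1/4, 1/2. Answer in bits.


H = -sum(p_i * log2(p_i)). Terms: -(1/16)*log2(1/16) = 0.250000; -(3/16)*log2(3/16) = 0.452820; -(1/4)*log2(1/4) = 0.500000; -(1/2)*log2(1/2) = 0.500000. H = 0.250000 + 0.452820 + 0.500000 + 0.500000 = 1.7028

1.7028 bits


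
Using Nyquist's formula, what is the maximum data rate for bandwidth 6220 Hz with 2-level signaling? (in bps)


Rate = 2 * B * log2(M) = 2 * 6220 * 1.0 = 12440.0

12440.0 bps


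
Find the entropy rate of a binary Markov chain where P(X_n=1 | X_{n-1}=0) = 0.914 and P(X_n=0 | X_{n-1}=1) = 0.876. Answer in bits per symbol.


Stationary distribution: pi_0 = p10/(p01+p10) = 0.4894, pi_1 = 0.5106. Entropy rate H' = pi_0*H(p01) + pi_1*H(p10) = 0.4894*0.423 + 0.5106*0.5408 = 0.4831

0.4831 bits/symbol


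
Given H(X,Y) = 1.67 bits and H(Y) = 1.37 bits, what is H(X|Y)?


H(X|Y) = H(X,Y) - H(Y) = 1.67 - 1.37 = 0.3

0.3 bits


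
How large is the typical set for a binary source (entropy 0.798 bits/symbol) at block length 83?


log2|A_typical| = nH = 83 * 0.798 = 66.234, so |A_typical| ~ 2^66.234 = 8.678e+19

8.678e+19


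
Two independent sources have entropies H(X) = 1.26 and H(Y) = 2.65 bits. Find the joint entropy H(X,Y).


For independent variables, H(X,Y) = H(X) + H(Y) = 1.26 + 2.65 = 3.91

3.91 bits


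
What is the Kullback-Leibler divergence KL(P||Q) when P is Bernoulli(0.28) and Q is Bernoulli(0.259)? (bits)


KL = p*log2(p/q) + (1-p)*log2((1-p)/(1-q)) = 0.28*log2(0.28/0.259) + 0.72*log2(0.72/0.741) = 0.0016

0.0016 bits


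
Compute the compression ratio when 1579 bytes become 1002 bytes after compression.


Ratio = original / compressed = 1579 / 1002 = 1.5758

1.5758


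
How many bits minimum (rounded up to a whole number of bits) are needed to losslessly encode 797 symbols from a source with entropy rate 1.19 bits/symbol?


Minimum bits >= n * H = 797 * 1.19 = 948.43, rounded up to a whole number of bits = 949

949 bits


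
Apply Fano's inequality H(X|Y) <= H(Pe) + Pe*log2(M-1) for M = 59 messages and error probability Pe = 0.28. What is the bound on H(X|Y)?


H(Pe) = -Pe*log2(Pe) - (1-Pe)*log2(1-Pe) = -0.28*log2(0.28) - 0.72*log2(0.72) = 0.514220 + 0.341230 = 0.8555. Pe*log2(M-1) = 0.28*log2(58) = 1.640235. Bound = H(Pe) + Pe*log2(M-1) = 0.514220 + 0.341230 + 1.640235 = 2.4957

2.4957 bits


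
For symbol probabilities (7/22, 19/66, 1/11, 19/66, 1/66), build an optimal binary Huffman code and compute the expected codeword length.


Huffman construction (repeatedly merge the two least-probable nodes; each merge adds 1 bit to every symbol beneath it): 1/66 + 1/11 = 7/66; 7/66 + 19/66 = 13/33; 19/66 + 7/22 = 20/33; 13/33 + 20/33 = 1. Resulting codeword lengths (in the order the probabilities were given): (2, 2, 3, 2, 3). L_avg = sum(p_i * l_i) = 7/22*2 + 19/66*2 + 1/11*3 + 19/66*2 + 1/66*3 = 139/66 = 2.1061

2.1061 bits


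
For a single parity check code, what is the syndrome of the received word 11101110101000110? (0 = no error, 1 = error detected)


Syndrome = XOR of all bits = 1 XOR 1 XOR 1 XOR 0 XOR 1 XOR 1 XOR 1 XOR 0 XOR 1 XOR 0 XOR 1 XOR 0 XOR 0 XOR 0 XOR 1 XOR 1 XOR 0 = 0

0


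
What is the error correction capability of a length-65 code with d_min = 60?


Correction capability = floor((d-1)/2) = floor((60-1)/2) = 29

29 errors


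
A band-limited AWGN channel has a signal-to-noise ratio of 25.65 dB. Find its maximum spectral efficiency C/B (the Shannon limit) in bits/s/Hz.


SNR_linear = 10^(25.65/10) = 367.2823; C/B = log2(1 + SNR_linear) = log2(1 + 367.2823) = 8.5247

8.5247 bits/s/Hz


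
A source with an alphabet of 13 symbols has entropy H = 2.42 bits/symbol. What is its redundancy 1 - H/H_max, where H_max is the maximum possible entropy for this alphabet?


H_max = log2(K) = log2(13) = 3.7004 bits/symbol. Redundancy = 1 - H/H_max = 1 - 2.42/3.7004 = 1 - 0.654 = 0.346

0.346


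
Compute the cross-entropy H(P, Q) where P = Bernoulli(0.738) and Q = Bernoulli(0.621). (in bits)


H(P,Q) = -p*log2(q) - (1-p)*log2(1-q). -0.738*log2(0.621) = 0.507253; -0.262*log2(0.379) = 0.366729. H(P,Q) = 0.507253 + 0.366729 = 0.874

0.874 bits


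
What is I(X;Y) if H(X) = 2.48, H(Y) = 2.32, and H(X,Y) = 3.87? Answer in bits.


I(X;Y) = H(X) + H(Y) - H(X,Y) = 2.48 + 2.32 - 3.87 = 0.93

0.93 bits


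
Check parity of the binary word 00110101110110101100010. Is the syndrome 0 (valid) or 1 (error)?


Syndrome = XOR of all bits = 0 XOR 0 XOR 1 XOR 1 XOR 0 XOR 1 XOR 0 XOR 1 XOR 1 XOR 1 XOR 0 XOR 1 XOR 1 XOR 0 XOR 1 XOR 0 XOR 1 XOR 1 XOR 0 XOR 0 XOR 0 XOR 1 XOR 0 = 0

0


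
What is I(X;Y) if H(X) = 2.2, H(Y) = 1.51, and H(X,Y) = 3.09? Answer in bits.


I(X;Y) = H(X) + H(Y) - H(X,Y) = 2.2 + 1.51 - 3.09 = 0.62

0.62 bits


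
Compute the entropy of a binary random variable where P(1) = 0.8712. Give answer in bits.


H = -p*log2(p) - (1-p)*log2(1-p). -0.8712*log2(0.8712) = 0.173303; -0.1288*log2(0.1288) = 0.380835. H = 0.173303 + 0.380835 = 0.5541

0.5541 bits


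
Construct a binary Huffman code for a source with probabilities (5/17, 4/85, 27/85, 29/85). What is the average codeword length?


Huffman construction (repeatedly merge the two least-probable nodes; each merge adds 1 bit to every symbol beneath it): 4/85 + 5/17 = 29/85; 27/85 + 29/85 = 56/85; 29/85 + 56/85 = 1. Resulting codeword lengths (in the order the probabilities were given): (2, 2, 2, 2). L_avg = sum(p_i * l_i) = 5/17*2 + 4/85*2 + 27/85*2 + 29/85*2 = 2

2.0 bits


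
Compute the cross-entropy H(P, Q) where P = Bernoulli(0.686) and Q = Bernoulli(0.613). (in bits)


H(P,Q) = -p*log2(q) - (1-p)*log2(1-q). -0.686*log2(0.613) = 0.484344; -0.314*log2(0.387) = 0.430053. H(P,Q) = 0.484344 + 0.430053 = 0.9144

0.9144 bits


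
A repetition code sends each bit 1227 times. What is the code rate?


Rate = k/n = 1/1227

1/1227


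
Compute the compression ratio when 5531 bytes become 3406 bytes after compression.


Ratio = original / compressed = 5531 / 3406 = 1.6239

1.6239


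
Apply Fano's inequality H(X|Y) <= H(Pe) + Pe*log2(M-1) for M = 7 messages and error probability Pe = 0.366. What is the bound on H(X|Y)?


H(Pe) = -Pe*log2(Pe) - (1-Pe)*log2(1-Pe) = -0.366*log2(0.366) - 0.634*log2(0.634) = 0.530731 + 0.416820 = 0.9476. Pe*log2(M-1) = 0.366*log2(6) = 0.946096. Bound = H(Pe) + Pe*log2(M-1) = 0.530731 + 0.416820 + 0.946096 = 1.8936

1.8936 bits


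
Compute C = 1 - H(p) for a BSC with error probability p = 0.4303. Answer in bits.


H(p) = -p*log2(p) - (1-p)*log2(1-p) = -0.4303*log2(0.4303) - 0.5697*log2(0.5697) = 0.523497 + 0.462440 = 0.9859. C = 1 - H(p) = 1 - 0.9859 = 0.0141

0.0141 bits


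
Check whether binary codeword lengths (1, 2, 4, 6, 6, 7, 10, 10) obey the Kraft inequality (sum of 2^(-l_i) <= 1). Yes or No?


Kraft sum = sum(2^(-l_i)) = 0.8535, need <= 1. Result: satisfied (a binary prefix-free code with these lengths exists)

Yes


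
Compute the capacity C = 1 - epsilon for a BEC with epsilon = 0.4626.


C = 1 - epsilon = 1 - 0.4626 = 0.5374

0.5374 bits


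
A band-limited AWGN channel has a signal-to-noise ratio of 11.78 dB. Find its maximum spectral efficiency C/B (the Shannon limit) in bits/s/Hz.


SNR_linear = 10^(11.78/10) = 15.0661; C/B = log2(1 + SNR_linear) = log2(1 + 15.0661) = 4.0059

4.0059 bits/s/Hz


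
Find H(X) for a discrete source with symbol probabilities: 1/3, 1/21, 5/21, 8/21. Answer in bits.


H = -sum(p_i * log2(p_i)). Terms: -(1/3)*log2(1/3) = 0.528321; -(1/21)*log2(1/21) = 0.209158; -(5/21)*log2(5/21) = 0.492950; -(8/21)*log2(8/21) = 0.530407. H = 0.528321 + 0.209158 + 0.492950 + 0.530407 = 1.7608

1.7608 bits


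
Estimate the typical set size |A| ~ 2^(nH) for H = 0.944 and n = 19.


log2|A_typical| = nH = 19 * 0.944 = 17.936, so |A_typical| ~ 2^17.936 = 2.508e+05

2.508e+05


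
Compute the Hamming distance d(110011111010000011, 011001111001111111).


Count differing positions: ^ . ^ . ^ . . . . . ^ ^ ^ ^ ^ ^ . . = 9 differences

9


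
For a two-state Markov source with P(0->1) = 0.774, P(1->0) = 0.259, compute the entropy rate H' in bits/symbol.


Stationary distribution: pi_0 = p10/(p01+p10) = 0.2507, pi_1 = 0.7493. Entropy rate H' = pi_0*H(p01) + pi_1*H(p10) = 0.2507*0.771 + 0.7493*0.8252 = 0.8116

0.8116 bits/symbol


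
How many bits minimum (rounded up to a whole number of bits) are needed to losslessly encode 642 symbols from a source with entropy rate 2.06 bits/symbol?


Minimum bits >= n * H = 642 * 2.06 = 1322.52, rounded up to a whole number of bits = 1323

1323 bits


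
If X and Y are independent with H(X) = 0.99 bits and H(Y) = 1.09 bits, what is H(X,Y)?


For independent variables, H(X,Y) = H(X) + H(Y) = 0.99 + 1.09 = 2.08

2.08 bits


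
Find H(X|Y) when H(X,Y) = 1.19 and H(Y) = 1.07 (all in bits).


H(X|Y) = H(X,Y) - H(Y) = 1.19 - 1.07 = 0.12

0.12 bits


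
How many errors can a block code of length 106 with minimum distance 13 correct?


Correction capability = floor((d-1)/2) = floor((13-1)/2) = 6

6 errors


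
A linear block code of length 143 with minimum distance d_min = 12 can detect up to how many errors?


Detection capability = d_min - 1 = 12 - 1 = 11

11 errors


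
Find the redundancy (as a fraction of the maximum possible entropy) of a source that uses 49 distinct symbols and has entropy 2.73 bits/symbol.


H_max = log2(K) = log2(49) = 5.6147 bits/symbol. Redundancy = 1 - H/H_max = 1 - 2.73/5.6147 = 1 - 0.4862 = 0.5138

0.5138


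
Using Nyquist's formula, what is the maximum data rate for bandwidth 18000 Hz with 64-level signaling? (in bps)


Rate = 2 * B * log2(M) = 2 * 18000 * 6.0 = 216000.0

216000.0 bps


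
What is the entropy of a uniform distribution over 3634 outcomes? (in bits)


H = log2(n) = log2(3634) = 11.8273

11.8273 bits


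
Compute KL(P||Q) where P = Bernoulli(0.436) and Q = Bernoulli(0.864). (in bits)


KL = p*log2(p/q) + (1-p)*log2((1-p)/(1-q)) = 0.436*log2(0.436/0.864) + 0.564*log2(0.564/0.136) = 0.7272

0.7272 bits


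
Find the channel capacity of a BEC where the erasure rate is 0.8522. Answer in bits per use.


C = 1 - epsilon = 1 - 0.8522 = 0.1478

0.1478 bits


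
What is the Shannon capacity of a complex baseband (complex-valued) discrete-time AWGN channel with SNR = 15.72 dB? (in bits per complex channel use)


SNR_linear = 10^(15.72/10) = 37.325; C = log2(1 + SNR_linear) = log2(1 + 37.325) = 5.2602

5.2602 bits/channel use


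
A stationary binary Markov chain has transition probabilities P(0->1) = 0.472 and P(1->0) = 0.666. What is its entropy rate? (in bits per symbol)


Stationary distribution: pi_0 = p10/(p01+p10) = 0.5852, pi_1 = 0.4148. Entropy rate H' = pi_0*H(p01) + pi_1*H(p10) = 0.5852*0.9977 + 0.4148*0.919 = 0.9651

0.9651 bits/symbol


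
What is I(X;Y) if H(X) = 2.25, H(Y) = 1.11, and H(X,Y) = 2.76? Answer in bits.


I(X;Y) = H(X) + H(Y) - H(X,Y) = 2.25 + 1.11 - 2.76 = 0.6

0.6 bits


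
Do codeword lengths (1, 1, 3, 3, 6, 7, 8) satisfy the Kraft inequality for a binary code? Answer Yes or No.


Kraft sum = sum(2^(-l_i)) = 1.2773, need <= 1. Result: violated (a binary prefix-free code with these lengths cannot exist)

No


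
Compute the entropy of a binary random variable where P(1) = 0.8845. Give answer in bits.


H = -p*log2(p) - (1-p)*log2(1-p). -0.8845*log2(0.8845) = 0.156615; -0.1155*log2(0.1155) = 0.359671. H = 0.156615 + 0.359671 = 0.5163

0.5163 bits


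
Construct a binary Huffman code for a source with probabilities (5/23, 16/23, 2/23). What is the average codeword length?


Huffman construction (repeatedly merge the two least-probable nodes; each merge adds 1 bit to every symbol beneath it): 2/23 + 5/23 = 7/23; 7/23 + 16/23 = 1. Resulting codeword lengths (in the order the probabilities were given): (2, 1, 2). L_avg = sum(p_i * l_i) = 5/23*2 + 16/23*1 + 2/23*2 = 30/23 = 1.3043

1.3043 bits


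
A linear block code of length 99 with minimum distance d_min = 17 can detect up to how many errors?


Detection capability = d_min - 1 = 17 - 1 = 16

16 errors


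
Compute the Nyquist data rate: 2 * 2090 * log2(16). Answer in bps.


Rate = 2 * B * log2(M) = 2 * 2090 * 4.0 = 16720.0

16720.0 bps


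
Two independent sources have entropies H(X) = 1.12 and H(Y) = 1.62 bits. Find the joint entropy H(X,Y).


For independent variables, H(X,Y) = H(X) + H(Y) = 1.12 + 1.62 = 2.74

2.74 bits


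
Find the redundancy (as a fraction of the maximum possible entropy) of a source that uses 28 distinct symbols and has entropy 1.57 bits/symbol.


H_max = log2(K) = log2(28) = 4.8074 bits/symbol. Redundancy = 1 - H/H_max = 1 - 1.57/4.8074 = 1 - 0.3266 = 0.6734

0.6734


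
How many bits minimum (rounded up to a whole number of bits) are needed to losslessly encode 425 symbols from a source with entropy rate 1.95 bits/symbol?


Minimum bits >= n * H = 425 * 1.95 = 828.75, rounded up to a whole number of bits = 829

829 bits
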